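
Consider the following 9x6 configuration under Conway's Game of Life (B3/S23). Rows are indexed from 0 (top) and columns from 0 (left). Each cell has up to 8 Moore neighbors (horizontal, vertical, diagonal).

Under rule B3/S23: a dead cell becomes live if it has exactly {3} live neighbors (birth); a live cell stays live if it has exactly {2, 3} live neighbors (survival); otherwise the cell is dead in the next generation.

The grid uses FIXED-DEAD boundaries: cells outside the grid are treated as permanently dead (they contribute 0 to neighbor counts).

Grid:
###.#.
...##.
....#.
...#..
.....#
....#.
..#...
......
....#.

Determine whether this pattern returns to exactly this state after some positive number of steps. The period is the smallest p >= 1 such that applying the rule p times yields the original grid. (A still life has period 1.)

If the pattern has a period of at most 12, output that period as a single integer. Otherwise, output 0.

Answer: 0

Derivation:
Simulating and comparing each generation to the original:
Gen 0 (original, given above): 12 live cells
Gen 1: 10 live cells, differs from original
Gen 2: 12 live cells, differs from original
Gen 3: 11 live cells, differs from original
Gen 4: 12 live cells, differs from original
Gen 5: 7 live cells, differs from original
Gen 6: 5 live cells, differs from original
Gen 7: 5 live cells, differs from original
Gen 8: 4 live cells, differs from original
Gen 9: 7 live cells, differs from original
Gen 10: 6 live cells, differs from original
Gen 11: 6 live cells, differs from original
Gen 12: 8 live cells, differs from original
No period found within 12 steps.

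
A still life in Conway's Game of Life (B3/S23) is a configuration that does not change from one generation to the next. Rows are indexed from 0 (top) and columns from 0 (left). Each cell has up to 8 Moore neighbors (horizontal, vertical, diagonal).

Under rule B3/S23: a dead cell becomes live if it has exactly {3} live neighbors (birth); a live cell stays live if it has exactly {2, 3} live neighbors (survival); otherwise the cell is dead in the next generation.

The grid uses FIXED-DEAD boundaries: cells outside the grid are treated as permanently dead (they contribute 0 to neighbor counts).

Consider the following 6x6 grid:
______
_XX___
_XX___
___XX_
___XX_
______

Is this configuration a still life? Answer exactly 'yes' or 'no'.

Compute generation 1 and compare to generation 0 (given above):
Generation 1:
______
_XX___
_X____
____X_
___XX_
______
Cell (2,2) differs: gen0=1 vs gen1=0 -> NOT a still life.

Answer: no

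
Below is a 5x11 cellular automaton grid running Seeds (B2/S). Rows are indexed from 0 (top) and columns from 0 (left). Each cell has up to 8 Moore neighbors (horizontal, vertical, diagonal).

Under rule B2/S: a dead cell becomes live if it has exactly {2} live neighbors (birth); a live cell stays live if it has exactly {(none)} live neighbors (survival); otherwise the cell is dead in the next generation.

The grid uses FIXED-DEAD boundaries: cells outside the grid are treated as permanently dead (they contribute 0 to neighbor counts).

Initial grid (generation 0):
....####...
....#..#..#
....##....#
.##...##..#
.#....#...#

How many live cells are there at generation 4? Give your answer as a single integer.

Simulating step by step:
Generation 0 (given above): 18 live cells
Generation 1: 13 live cells
...#....#..
........##.
.##.....#..
#..##......
#....#...#.
Generation 2: 11 live cells
.......#...
.#.#.......
#...#..#...
.....#..##.
.#.#.......
Generation 3: 23 live cells
..#........
#.#.#.###..
.###.##..#.
####..##...
..#.#...##.
Generation 4: 8 live cells
.....##.#..
.........#.
...........
..........#
#....##....
Population at generation 4: 8

Answer: 8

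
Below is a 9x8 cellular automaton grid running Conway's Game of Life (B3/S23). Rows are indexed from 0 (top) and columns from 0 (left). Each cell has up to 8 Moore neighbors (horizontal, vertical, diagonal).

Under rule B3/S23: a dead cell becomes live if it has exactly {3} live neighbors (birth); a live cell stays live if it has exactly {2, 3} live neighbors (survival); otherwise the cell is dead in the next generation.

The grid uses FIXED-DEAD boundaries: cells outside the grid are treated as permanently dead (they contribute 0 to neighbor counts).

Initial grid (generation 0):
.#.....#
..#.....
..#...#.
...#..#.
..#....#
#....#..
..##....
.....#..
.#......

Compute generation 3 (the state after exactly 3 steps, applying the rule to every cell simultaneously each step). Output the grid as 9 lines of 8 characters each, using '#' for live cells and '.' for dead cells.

Answer: ..#.....
..#.....
.#......
..#...##
.#....##
.##.....
..#.....
........
........

Derivation:
Simulating step by step:
Generation 0 (given above): 15 live cells
Generation 1: 14 live cells
........
.##.....
..##....
..##..##
......#.
.###....
....#...
..#.....
........
Generation 2: 13 live cells
........
.###....
........
..##..##
.#....##
..##....
.#......
........
........
Generation 3: 12 live cells
(generation 3 grid is the final answer)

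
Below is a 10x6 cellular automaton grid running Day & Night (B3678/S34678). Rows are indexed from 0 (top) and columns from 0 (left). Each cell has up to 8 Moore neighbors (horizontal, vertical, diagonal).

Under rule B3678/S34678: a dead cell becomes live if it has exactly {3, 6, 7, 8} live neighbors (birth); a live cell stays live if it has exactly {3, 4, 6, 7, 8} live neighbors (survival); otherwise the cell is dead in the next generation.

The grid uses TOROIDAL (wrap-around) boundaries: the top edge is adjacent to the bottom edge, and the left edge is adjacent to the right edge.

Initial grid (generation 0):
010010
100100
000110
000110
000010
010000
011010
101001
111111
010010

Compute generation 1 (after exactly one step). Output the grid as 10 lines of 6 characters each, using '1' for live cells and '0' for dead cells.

Answer: 101101
001101
001111
000111
000100
001100
011101
010100
001110
010010

Derivation:
Simulating step by step:
Generation 0 (given above): 24 live cells
Generation 1: 28 live cells
(generation 1 grid is the final answer)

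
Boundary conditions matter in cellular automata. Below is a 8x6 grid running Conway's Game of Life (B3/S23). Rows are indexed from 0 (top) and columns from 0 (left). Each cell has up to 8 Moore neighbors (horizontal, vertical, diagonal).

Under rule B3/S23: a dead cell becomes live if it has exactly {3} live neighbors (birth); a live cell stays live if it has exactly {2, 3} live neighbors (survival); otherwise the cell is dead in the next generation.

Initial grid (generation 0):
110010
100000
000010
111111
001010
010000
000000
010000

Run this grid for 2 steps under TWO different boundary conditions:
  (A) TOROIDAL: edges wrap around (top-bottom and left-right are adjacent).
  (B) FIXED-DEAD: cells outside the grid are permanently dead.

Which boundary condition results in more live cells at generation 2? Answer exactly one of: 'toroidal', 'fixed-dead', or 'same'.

Under TOROIDAL boundary, generation 2:
001001
001000
001101
011001
010000
000000
000000
010001
Population = 12

Under FIXED-DEAD boundary, generation 2:
110000
001000
101111
101000
010011
000000
000000
000000
Population = 13

Comparison: toroidal=12, fixed-dead=13 -> fixed-dead

Answer: fixed-dead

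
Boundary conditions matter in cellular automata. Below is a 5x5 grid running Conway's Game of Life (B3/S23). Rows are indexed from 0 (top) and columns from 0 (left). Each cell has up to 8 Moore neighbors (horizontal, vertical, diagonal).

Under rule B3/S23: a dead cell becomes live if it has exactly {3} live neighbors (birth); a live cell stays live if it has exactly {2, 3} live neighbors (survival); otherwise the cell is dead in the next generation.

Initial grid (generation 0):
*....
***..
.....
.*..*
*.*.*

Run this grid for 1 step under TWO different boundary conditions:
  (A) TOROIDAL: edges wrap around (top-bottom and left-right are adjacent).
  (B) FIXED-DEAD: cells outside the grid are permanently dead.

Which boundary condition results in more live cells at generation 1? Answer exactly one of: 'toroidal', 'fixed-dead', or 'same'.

Under TOROIDAL boundary, generation 1:
..**.
**...
..*..
.*.**
...**
Population = 10

Under FIXED-DEAD boundary, generation 1:
*....
**...
*.*..
.*.*.
.*.*.
Population = 9

Comparison: toroidal=10, fixed-dead=9 -> toroidal

Answer: toroidal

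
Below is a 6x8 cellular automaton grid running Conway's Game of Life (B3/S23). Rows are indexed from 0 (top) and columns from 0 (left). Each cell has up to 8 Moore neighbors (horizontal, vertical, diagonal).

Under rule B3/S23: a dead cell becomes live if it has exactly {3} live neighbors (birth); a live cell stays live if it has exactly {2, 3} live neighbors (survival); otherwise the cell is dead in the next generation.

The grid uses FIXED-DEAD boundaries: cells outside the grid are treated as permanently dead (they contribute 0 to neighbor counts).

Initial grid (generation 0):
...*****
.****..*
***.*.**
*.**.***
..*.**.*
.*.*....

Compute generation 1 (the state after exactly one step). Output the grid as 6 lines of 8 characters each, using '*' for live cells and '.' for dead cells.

Answer: .....***
*.......
*.......
*.......
.....*.*
..***...

Derivation:
Simulating step by step:
Generation 0 (given above): 28 live cells
Generation 1: 11 live cells
(generation 1 grid is the final answer)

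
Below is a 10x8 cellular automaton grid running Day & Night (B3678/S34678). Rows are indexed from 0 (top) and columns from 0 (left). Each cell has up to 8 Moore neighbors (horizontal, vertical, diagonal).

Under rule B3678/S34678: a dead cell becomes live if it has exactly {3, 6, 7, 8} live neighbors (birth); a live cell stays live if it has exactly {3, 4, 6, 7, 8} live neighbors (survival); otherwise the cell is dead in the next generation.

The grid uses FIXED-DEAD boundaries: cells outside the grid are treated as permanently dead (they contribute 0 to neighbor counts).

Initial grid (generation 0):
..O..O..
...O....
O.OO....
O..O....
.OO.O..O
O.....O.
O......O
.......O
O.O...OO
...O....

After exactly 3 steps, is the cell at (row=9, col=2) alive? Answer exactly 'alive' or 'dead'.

Answer: dead

Derivation:
Simulating step by step:
Generation 0 (given above): 22 live cells
Generation 1: 16 live cells
........
.O.OO...
.OOOO...
...OO...
OO.O....
.......O
......O.
.O.....O
........
........
Generation 2: 10 live cells
........
...OO...
...O.O..
O.O.O...
..O.O...
........
.......O
........
........
........
Generation 3: 7 live cells
........
....O...
..OO....
.O..OO..
.O......
........
........
........
........
........

Cell (9,2) at generation 3: 0 -> dead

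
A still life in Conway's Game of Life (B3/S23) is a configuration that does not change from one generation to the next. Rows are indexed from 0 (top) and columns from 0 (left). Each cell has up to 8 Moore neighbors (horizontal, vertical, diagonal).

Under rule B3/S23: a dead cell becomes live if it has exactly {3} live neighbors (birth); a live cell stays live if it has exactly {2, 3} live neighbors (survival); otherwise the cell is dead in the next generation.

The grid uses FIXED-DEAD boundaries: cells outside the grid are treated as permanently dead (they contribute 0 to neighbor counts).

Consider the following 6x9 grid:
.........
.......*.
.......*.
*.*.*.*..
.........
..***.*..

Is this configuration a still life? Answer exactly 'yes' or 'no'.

Answer: no

Derivation:
Compute generation 1 and compare to generation 0 (given above):
Generation 1:
.........
.........
......**.
.........
.**.*....
...*.....
Cell (1,7) differs: gen0=1 vs gen1=0 -> NOT a still life.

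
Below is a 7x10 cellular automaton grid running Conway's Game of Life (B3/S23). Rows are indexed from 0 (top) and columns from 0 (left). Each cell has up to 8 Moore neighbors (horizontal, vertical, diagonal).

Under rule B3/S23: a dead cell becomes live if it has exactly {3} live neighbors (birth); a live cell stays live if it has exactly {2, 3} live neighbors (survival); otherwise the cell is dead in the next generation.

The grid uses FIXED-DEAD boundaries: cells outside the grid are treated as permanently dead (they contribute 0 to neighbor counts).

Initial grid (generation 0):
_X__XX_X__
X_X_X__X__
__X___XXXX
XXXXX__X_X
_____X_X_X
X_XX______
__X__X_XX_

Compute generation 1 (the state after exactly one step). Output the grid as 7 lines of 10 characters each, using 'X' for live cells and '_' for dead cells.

Simulating step by step:
Generation 0 (given above): 30 live cells
Generation 1: 28 live cells
(generation 1 grid is the final answer)

Answer: _X_XXXX___
__X_X_____
X___XXX__X
_XXXXX___X
X_____X___
_XXXX__X__
_XXX______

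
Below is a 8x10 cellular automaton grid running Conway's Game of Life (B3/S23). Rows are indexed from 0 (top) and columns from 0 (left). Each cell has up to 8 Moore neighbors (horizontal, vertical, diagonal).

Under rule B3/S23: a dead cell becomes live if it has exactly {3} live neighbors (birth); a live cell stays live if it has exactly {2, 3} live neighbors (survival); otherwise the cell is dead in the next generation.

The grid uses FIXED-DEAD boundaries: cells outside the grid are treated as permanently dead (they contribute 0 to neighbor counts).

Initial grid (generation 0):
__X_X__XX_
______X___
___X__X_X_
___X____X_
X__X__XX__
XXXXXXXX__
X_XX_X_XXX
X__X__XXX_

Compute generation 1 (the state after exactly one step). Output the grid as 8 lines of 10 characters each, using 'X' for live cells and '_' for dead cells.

Simulating step by step:
Generation 0 (given above): 34 live cells
Generation 1: 21 live cells
(generation 1 grid is the final answer)

Answer: _______X__
___X_XX_X_
__________
__XXX_X_X_
X_______X_
X_________
X________X
_XXXX_X__X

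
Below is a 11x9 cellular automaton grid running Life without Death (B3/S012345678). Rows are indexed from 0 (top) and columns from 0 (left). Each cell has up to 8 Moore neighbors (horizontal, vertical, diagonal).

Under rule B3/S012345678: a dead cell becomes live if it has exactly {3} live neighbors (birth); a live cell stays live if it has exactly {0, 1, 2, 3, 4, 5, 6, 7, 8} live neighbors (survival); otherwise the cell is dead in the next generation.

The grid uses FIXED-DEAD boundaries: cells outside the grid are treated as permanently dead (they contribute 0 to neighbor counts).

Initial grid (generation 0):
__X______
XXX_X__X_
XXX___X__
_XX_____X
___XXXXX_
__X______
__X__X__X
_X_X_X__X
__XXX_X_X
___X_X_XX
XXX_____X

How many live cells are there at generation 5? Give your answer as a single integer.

Simulating step by step:
Generation 0 (given above): 39 live cells
Generation 1: 51 live cells
__XX_____
XXX_X__X_
XXX___XX_
XXX_X___X
_X_XXXXX_
__X____X_
_XXXXX__X
_X_X_XX_X
__XXX_X_X
___X_XXXX
XXX____XX
Generation 2: 57 live cells
__XX_____
XXX_X_XX_
XXX__XXXX
XXX_X___X
XX_XXXXXX
__X____XX
_XXXXX__X
_X_X_XX_X
__XXX_X_X
___X_XXXX
XXX____XX
Generation 3: 60 live cells
__XX_____
XXX_X_XXX
XXX_XXXXX
XXX_X___X
XX_XXXXXX
X_X____XX
_XXXXX__X
_X_X_XX_X
__XXX_X_X
___X_XXXX
XXX____XX
Generation 4: 62 live cells
__XX___X_
XXX_X_XXX
XXX_XXXXX
XXX_X___X
XX_XXXXXX
X_X____XX
XXXXXX__X
_X_X_XX_X
__XXX_X_X
___X_XXXX
XXX____XX
Generation 5: 65 live cells
__XX__XXX
XXX_X_XXX
XXX_XXXXX
XXX_X___X
XX_XXXXXX
X_X____XX
XXXXXX__X
XX_X_XX_X
__XXX_X_X
___X_XXXX
XXX____XX
Population at generation 5: 65

Answer: 65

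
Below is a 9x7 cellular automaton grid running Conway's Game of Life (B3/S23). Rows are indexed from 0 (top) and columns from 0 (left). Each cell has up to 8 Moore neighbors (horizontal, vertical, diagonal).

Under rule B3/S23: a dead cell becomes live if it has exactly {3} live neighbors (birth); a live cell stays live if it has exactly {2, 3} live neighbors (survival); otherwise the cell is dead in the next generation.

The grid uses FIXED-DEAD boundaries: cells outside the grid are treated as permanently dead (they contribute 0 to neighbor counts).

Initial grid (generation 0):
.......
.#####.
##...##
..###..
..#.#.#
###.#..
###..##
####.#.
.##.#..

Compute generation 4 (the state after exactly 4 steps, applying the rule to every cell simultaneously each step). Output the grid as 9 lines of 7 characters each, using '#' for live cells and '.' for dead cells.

Answer: .......
.......
.......
....#..
...#.#.
..#....
.....#.
...###.
.......

Derivation:
Simulating step by step:
Generation 0 (given above): 32 live cells
Generation 1: 25 live cells
..###..
#######
#.....#
..#.#.#
....#..
#...#.#
.....##
.....##
#...#..
Generation 2: 12 live cells
.......
#.....#
#.....#
...#...
....#..
....#.#
....#..
....#.#
.....#.
Generation 3: 9 live cells
.......
.......
.......
.......
...###.
...##..
...##..
....#..
.....#.
Generation 4: 8 live cells
(generation 4 grid is the final answer)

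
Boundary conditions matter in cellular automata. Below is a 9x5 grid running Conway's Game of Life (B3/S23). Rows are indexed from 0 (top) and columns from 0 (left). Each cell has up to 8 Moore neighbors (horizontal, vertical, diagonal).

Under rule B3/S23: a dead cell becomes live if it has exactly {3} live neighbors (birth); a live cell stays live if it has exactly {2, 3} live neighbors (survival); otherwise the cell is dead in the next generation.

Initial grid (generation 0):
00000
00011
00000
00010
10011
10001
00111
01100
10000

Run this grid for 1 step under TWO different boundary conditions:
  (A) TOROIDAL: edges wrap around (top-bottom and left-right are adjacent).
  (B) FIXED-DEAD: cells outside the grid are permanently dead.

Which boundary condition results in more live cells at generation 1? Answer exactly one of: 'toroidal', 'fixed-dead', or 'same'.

Under TOROIDAL boundary, generation 1:
00001
00000
00011
00010
10010
01100
00101
11101
01000
Population = 15

Under FIXED-DEAD boundary, generation 1:
00000
00000
00011
00011
00011
01100
00101
01100
01000
Population = 13

Comparison: toroidal=15, fixed-dead=13 -> toroidal

Answer: toroidal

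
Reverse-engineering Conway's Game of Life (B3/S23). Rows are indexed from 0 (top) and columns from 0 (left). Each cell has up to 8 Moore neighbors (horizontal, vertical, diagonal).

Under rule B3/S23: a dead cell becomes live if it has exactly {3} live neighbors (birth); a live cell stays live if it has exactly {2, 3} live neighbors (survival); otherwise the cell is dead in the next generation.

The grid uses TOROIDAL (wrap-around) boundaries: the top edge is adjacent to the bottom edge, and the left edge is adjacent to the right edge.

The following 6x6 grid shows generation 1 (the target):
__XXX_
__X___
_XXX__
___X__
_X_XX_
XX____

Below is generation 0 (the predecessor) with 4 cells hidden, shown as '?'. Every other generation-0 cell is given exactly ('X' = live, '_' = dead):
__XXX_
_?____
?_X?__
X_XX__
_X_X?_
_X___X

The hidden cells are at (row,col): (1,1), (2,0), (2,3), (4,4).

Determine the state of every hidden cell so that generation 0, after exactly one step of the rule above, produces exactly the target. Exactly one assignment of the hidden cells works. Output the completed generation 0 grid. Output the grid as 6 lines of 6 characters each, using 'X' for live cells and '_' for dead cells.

Answer: __XXX_
______
__X___
X_XX__
_X_X__
_X___X

Derivation:
Hidden generation-0 cells (in order): (1,1), (2,0), (2,3), (4,4).
A hidden cell only influences target cells in its own 3x3 neighborhood. Try each of the 2^4 = 16 assignments, step the completed generation 0 forward once under B3/S23, and compare with the target:
  (1,1)=_ (2,0)=_ (2,3)=_ (4,4)=_ -> step reproduces the target at every cell -> ACCEPT
  (1,1)=_ (2,0)=_ (2,3)=_ (4,4)=X -> step gives (3,3)='_' but target has 'X' -> reject
  (1,1)=_ (2,0)=_ (2,3)=X (4,4)=_ -> step gives (1,2)='_' but target has 'X' -> reject
  (1,1)=_ (2,0)=_ (2,3)=X (4,4)=X -> step gives (1,2)='_' but target has 'X' -> reject
  (1,1)=_ (2,0)=X (2,3)=_ (4,4)=_ -> step gives (1,1)='X' but target has '_' -> reject
  (1,1)=_ (2,0)=X (2,3)=_ (4,4)=X -> step gives (1,1)='X' but target has '_' -> reject
  (1,1)=_ (2,0)=X (2,3)=X (4,4)=_ -> step gives (1,1)='X' but target has '_' -> reject
  (1,1)=_ (2,0)=X (2,3)=X (4,4)=X -> step gives (1,1)='X' but target has '_' -> reject
  (1,1)=X (2,0)=_ (2,3)=_ (4,4)=_ -> step gives (0,0)='X' but target has '_' -> reject
  (1,1)=X (2,0)=_ (2,3)=_ (4,4)=X -> step gives (0,0)='X' but target has '_' -> reject
  (1,1)=X (2,0)=_ (2,3)=X (4,4)=_ -> step gives (0,0)='X' but target has '_' -> reject
  (1,1)=X (2,0)=_ (2,3)=X (4,4)=X -> step gives (0,0)='X' but target has '_' -> reject
  (1,1)=X (2,0)=X (2,3)=_ (4,4)=_ -> step gives (0,0)='X' but target has '_' -> reject
  (1,1)=X (2,0)=X (2,3)=_ (4,4)=X -> step gives (0,0)='X' but target has '_' -> reject
  (1,1)=X (2,0)=X (2,3)=X (4,4)=_ -> step gives (0,0)='X' but target has '_' -> reject
  (1,1)=X (2,0)=X (2,3)=X (4,4)=X -> step gives (0,0)='X' but target has '_' -> reject
Unique solution: (1,1)=dead, (2,0)=dead, (2,3)=dead, (4,4)=dead.
Check: live-neighbor counts of every cell in the completed generation 0:
222222
023421
132311
144321
435232
325441
Applying B3/S23 to generation 0 with these counts gives:
__XXX_
__X___
_XXX__
___X__
_X_XX_
XX____
which matches the target exactly.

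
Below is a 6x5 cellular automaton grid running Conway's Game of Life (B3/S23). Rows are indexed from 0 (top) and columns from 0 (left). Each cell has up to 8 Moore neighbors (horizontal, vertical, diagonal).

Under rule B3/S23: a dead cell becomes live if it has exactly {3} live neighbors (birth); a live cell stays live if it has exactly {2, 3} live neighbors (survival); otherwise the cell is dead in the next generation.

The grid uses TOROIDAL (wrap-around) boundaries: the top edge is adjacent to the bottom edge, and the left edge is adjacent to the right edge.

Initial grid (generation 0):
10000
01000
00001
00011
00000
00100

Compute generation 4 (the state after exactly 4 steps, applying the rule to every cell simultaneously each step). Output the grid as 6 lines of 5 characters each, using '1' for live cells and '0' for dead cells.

Simulating step by step:
Generation 0 (given above): 6 live cells
Generation 1: 8 live cells
01000
10000
10011
00011
00010
00000
Generation 2: 8 live cells
00000
11000
10010
10100
00011
00000
Generation 3: 10 live cells
00000
11001
10100
11100
00011
00000
Generation 4: 13 live cells
(generation 4 grid is the final answer)

Answer: 10000
11001
00110
10100
11111
00000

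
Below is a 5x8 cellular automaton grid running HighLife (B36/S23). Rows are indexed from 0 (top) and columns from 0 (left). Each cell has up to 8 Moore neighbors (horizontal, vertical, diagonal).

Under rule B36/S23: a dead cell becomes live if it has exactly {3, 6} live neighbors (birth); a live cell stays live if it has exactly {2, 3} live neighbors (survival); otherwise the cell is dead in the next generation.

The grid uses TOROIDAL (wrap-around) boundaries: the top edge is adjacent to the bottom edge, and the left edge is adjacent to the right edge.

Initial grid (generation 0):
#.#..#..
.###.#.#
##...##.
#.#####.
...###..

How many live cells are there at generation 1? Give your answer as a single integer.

Answer: 11

Derivation:
Simulating step by step:
Generation 0 (given above): 21 live cells
Generation 1: 11 live cells
#...##..
...#.#.#
..#.#...
#.#.....
.......#
Population at generation 1: 11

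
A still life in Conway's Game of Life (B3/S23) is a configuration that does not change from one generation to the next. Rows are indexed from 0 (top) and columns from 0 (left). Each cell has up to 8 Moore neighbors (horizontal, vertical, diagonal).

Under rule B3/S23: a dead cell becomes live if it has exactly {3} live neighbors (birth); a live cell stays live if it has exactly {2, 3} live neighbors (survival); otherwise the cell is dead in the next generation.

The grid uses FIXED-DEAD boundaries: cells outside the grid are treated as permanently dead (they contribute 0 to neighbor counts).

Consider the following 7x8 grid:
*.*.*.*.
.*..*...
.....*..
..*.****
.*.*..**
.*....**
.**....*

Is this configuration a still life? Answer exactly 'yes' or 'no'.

Answer: no

Derivation:
Compute generation 1 and compare to generation 0 (given above):
Generation 1:
.*.*.*..
.*.**...
...*....
..***..*
.*.**...
**......
.**...**
Cell (0,0) differs: gen0=1 vs gen1=0 -> NOT a still life.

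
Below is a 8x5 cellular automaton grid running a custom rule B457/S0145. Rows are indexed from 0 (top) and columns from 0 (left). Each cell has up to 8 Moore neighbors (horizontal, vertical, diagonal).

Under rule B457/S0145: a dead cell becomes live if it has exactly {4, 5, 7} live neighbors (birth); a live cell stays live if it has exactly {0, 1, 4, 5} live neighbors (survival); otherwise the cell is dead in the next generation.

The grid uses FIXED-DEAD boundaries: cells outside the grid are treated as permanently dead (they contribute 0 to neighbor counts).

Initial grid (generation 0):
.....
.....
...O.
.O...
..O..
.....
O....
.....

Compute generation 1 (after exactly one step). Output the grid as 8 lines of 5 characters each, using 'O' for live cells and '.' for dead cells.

Simulating step by step:
Generation 0 (given above): 4 live cells
Generation 1: 4 live cells
(generation 1 grid is the final answer)

Answer: .....
.....
...O.
.O...
..O..
.....
O....
.....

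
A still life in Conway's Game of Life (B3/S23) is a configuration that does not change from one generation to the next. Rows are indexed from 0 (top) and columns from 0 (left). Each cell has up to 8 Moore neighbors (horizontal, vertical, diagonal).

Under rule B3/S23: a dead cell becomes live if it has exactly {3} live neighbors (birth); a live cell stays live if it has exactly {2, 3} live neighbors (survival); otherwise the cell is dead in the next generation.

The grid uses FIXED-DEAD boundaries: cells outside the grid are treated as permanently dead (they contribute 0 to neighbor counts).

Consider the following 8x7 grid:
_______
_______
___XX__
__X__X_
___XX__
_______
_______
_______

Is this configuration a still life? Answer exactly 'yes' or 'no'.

Compute generation 1 and compare to generation 0 (given above):
Generation 1:
_______
_______
___XX__
__X__X_
___XX__
_______
_______
_______
The grids are IDENTICAL -> still life.

Answer: yes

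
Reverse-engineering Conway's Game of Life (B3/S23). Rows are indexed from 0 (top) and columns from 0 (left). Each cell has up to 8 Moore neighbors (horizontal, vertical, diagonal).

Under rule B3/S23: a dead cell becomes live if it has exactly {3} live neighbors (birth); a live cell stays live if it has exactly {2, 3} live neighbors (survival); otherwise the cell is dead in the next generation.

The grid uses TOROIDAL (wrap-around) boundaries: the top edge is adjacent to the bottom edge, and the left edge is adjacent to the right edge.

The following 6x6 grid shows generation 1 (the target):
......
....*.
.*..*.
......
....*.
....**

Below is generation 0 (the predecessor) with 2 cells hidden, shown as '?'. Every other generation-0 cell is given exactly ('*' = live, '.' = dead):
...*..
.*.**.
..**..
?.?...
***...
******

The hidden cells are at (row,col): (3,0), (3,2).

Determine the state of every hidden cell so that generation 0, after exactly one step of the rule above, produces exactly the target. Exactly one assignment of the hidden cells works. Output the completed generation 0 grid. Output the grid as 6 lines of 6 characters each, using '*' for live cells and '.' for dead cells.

Hidden generation-0 cells (in order): (3,0), (3,2).
A hidden cell only influences target cells in its own 3x3 neighborhood. Try each of the 2^2 = 4 assignments, step the completed generation 0 forward once under B3/S23, and compare with the target:
  (3,0)=. (3,2)=. -> step gives (2,1)='.' but target has '*' -> reject
  (3,0)=. (3,2)=* -> step reproduces the target at every cell -> ACCEPT
  (3,0)=* (3,2)=. -> step gives (2,2)='*' but target has '.' -> reject
  (3,0)=* (3,2)=* -> step gives (2,1)='.' but target has '*' -> reject
Unique solution: (3,0)=dead, (3,2)=live.
Check: live-neighbor counts of every cell in the completed generation 0:
446564
115431
134431
254411
465534
455433
Applying B3/S23 to generation 0 with these counts gives:
......
....*.
.*..*.
......
....*.
....**
which matches the target exactly.

Answer: ...*..
.*.**.
..**..
..*...
***...
******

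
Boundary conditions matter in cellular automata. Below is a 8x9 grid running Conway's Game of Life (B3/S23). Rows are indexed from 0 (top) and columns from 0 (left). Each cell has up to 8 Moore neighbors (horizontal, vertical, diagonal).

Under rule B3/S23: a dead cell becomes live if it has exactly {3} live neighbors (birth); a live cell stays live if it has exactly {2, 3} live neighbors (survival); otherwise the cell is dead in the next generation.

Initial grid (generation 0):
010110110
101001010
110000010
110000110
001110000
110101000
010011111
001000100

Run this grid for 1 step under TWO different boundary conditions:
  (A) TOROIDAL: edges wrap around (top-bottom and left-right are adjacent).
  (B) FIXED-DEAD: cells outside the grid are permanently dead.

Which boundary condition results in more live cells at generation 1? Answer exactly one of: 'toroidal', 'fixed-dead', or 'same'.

Answer: toroidal

Derivation:
Under TOROIDAL boundary, generation 1:
010110011
101111010
001000010
100100110
000111101
110000011
010110011
111000001
Population = 35

Under FIXED-DEAD boundary, generation 1:
011111110
101111011
001000011
100100110
000111100
110000010
110110010
000000100
Population = 34

Comparison: toroidal=35, fixed-dead=34 -> toroidal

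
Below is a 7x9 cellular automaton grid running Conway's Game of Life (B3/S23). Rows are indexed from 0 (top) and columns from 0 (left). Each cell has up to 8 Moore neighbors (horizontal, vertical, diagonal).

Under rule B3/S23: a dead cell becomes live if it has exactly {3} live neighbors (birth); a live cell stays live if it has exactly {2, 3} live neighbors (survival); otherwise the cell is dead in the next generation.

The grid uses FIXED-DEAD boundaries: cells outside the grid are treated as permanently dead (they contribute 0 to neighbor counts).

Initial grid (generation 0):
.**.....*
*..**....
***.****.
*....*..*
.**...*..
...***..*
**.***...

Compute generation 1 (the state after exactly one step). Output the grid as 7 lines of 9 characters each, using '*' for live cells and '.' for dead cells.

Answer: .***.....
*...*.**.
*.*...**.
*..**....
.***..**.
*.....*..
..**.*...

Derivation:
Simulating step by step:
Generation 0 (given above): 28 live cells
Generation 1: 24 live cells
(generation 1 grid is the final answer)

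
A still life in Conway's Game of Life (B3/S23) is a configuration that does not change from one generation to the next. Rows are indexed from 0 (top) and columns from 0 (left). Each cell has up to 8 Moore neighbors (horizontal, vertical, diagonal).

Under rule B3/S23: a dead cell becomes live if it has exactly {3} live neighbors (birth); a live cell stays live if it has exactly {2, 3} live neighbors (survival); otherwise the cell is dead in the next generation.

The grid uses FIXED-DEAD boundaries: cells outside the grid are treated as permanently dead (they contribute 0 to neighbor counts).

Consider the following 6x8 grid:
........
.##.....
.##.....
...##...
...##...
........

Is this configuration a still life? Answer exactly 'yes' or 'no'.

Compute generation 1 and compare to generation 0 (given above):
Generation 1:
........
.##.....
.#......
....#...
...##...
........
Cell (2,2) differs: gen0=1 vs gen1=0 -> NOT a still life.

Answer: no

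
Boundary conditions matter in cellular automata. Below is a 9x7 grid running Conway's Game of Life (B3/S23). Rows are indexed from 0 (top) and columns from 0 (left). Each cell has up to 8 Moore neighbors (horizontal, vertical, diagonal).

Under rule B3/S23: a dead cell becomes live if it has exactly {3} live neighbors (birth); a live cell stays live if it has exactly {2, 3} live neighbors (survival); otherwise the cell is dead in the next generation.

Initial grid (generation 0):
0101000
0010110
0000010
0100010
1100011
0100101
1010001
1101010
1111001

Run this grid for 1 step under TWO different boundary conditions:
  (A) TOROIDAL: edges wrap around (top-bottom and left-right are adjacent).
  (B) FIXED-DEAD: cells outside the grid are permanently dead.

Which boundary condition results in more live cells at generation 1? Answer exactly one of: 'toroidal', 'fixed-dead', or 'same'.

Under TOROIDAL boundary, generation 1:
0000011
0011110
0000011
0100110
0110100
0010000
0011100
0001110
0001001
Population = 23

Under FIXED-DEAD boundary, generation 1:
0011100
0011110
0000011
1100110
1110101
0010001
1011101
0001111
1001100
Population = 32

Comparison: toroidal=23, fixed-dead=32 -> fixed-dead

Answer: fixed-dead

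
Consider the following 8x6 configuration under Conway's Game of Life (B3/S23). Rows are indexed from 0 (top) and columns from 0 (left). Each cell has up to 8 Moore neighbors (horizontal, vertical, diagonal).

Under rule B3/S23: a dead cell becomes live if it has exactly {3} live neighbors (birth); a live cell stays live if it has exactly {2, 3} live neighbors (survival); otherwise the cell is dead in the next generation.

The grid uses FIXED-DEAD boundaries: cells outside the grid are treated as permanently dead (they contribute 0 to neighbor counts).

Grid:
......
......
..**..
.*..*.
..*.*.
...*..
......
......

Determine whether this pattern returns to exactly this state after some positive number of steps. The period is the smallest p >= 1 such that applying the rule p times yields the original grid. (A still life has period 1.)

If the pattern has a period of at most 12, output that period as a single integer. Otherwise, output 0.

Simulating and comparing each generation to the original:
Gen 0 (original, given above): 7 live cells
Gen 1: 7 live cells, MATCHES original -> period = 1

Answer: 1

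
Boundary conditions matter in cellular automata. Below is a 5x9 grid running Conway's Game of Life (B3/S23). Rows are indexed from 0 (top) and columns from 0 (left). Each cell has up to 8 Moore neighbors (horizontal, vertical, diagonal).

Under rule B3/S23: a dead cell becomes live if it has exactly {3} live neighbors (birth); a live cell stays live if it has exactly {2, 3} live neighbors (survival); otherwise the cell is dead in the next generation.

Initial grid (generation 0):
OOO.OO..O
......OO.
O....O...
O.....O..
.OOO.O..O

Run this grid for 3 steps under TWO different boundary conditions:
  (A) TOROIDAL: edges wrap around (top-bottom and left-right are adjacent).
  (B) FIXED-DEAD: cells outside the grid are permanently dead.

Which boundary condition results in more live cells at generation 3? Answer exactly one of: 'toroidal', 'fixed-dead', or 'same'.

Answer: toroidal

Derivation:
Under TOROIDAL boundary, generation 3:
...OO....
...OO....
...OO....
..OOO....
..OOO....
Population = 12

Under FIXED-DEAD boundary, generation 3:
.........
....O.OOO
......OO.
.....OO..
.O...OO..
Population = 11

Comparison: toroidal=12, fixed-dead=11 -> toroidal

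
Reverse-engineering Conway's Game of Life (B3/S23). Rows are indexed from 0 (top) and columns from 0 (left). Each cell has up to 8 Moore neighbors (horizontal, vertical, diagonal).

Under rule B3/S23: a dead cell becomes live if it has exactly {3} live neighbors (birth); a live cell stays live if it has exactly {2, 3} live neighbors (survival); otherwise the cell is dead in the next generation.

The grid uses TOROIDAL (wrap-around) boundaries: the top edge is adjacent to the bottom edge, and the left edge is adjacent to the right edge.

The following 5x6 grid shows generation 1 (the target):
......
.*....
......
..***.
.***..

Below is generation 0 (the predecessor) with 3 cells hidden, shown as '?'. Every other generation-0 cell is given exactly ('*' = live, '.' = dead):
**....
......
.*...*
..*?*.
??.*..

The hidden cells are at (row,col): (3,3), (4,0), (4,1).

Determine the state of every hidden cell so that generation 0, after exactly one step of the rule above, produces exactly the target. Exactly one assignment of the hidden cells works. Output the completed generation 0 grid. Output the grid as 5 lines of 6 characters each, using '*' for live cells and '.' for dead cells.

Hidden generation-0 cells (in order): (3,3), (4,0), (4,1).
A hidden cell only influences target cells in its own 3x3 neighborhood. Try each of the 2^3 = 8 assignments, step the completed generation 0 forward once under B3/S23, and compare with the target:
  (3,3)=. (4,0)=. (4,1)=. -> step reproduces the target at every cell -> ACCEPT
  (3,3)=. (4,0)=. (4,1)=* -> step gives (0,0)='*' but target has '.' -> reject
  (3,3)=. (4,0)=* (4,1)=. -> step gives (0,0)='*' but target has '.' -> reject
  (3,3)=. (4,0)=* (4,1)=* -> step gives (0,0)='*' but target has '.' -> reject
  (3,3)=* (4,0)=. (4,1)=. -> step gives (2,2)='*' but target has '.' -> reject
  (3,3)=* (4,0)=. (4,1)=* -> step gives (0,0)='*' but target has '.' -> reject
  (3,3)=* (4,0)=* (4,1)=. -> step gives (0,0)='*' but target has '.' -> reject
  (3,3)=* (4,0)=* (4,1)=* -> step gives (0,0)='*' but target has '.' -> reject
Unique solution: (3,3)=dead, (4,0)=dead, (4,1)=dead.
Check: live-neighbor counts of every cell in the completed generation 0:
112111
432012
212221
222322
233222
Applying B3/S23 to generation 0 with these counts gives:
......
.*....
......
..***.
.***..
which matches the target exactly.

Answer: **....
......
.*...*
..*.*.
...*..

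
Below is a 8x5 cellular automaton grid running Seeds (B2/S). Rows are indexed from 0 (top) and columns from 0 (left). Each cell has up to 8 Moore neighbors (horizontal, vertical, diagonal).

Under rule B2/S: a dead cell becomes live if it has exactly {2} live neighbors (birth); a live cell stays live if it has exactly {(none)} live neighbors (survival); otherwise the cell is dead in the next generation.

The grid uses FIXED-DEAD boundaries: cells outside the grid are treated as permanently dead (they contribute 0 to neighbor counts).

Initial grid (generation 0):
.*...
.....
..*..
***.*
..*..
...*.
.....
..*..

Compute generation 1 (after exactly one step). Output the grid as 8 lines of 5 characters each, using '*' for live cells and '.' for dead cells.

Answer: .....
.**..
*....
.....
*...*
..*..
..**.
.....

Derivation:
Simulating step by step:
Generation 0 (given above): 9 live cells
Generation 1: 8 live cells
(generation 1 grid is the final answer)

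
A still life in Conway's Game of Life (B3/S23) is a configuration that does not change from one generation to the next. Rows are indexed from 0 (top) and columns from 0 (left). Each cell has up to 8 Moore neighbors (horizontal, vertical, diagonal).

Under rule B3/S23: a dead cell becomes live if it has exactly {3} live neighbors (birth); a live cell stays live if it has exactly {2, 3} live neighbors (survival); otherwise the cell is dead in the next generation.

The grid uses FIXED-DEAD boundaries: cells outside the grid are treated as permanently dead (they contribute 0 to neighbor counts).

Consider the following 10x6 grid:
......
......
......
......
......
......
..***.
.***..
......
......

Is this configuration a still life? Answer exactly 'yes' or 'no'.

Answer: no

Derivation:
Compute generation 1 and compare to generation 0 (given above):
Generation 1:
......
......
......
......
......
...*..
.*..*.
.*..*.
..*...
......
Cell (5,3) differs: gen0=0 vs gen1=1 -> NOT a still life.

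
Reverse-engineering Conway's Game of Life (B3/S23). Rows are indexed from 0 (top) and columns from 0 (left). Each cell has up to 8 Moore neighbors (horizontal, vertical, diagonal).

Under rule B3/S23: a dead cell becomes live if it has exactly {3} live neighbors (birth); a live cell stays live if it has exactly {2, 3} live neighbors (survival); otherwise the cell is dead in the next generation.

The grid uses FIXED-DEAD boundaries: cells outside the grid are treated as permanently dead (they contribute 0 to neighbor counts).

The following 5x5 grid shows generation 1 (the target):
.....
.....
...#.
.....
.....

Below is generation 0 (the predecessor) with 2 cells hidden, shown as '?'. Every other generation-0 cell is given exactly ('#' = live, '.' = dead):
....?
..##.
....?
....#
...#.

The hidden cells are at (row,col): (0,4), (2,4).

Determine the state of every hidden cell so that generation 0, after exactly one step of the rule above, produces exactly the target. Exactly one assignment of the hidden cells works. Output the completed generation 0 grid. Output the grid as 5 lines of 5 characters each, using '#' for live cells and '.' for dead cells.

Hidden generation-0 cells (in order): (0,4), (2,4).
A hidden cell only influences target cells in its own 3x3 neighborhood. Try each of the 2^2 = 4 assignments, step the completed generation 0 forward once under B3/S23, and compare with the target:
  (0,4)=. (2,4)=. -> step reproduces the target at every cell -> ACCEPT
  (0,4)=. (2,4)=# -> step gives (1,3)='#' but target has '.' -> reject
  (0,4)=# (2,4)=. -> step gives (0,3)='#' but target has '.' -> reject
  (0,4)=# (2,4)=# -> step gives (0,3)='#' but target has '.' -> reject
Unique solution: (0,4)=dead, (2,4)=dead.
Check: live-neighbor counts of every cell in the completed generation 0:
01221
01111
01232
00121
00112
Applying B3/S23 to generation 0 with these counts gives:
.....
.....
...#.
.....
.....
which matches the target exactly.

Answer: .....
..##.
.....
....#
...#.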